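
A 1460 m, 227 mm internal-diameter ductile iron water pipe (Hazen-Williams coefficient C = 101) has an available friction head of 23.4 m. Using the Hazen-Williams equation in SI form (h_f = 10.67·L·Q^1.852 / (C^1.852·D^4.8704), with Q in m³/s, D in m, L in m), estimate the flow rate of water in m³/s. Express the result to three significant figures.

Q ≈ 0.0611 m³/s

Rearranging: Q = [h_f·C^1.852·D^4.8704 / (10.67·L)]^(1/1.852)
Q = [23.4·101^1.852·0.227^4.8704 / (10.67·1460)]^0.540 = 0.06114 m³/s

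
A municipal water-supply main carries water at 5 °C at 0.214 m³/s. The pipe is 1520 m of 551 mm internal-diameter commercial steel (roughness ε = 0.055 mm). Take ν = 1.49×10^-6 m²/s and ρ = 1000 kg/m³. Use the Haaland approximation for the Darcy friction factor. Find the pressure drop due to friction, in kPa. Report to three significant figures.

Δp ≈ 16.7 kPa

V = 4Q/(πD²) = 4·0.214/(π·0.551²) = 0.8975 m/s
Re = VD/ν = 0.8975·0.551/1.49×10^-6 = 3.32×10^5 → turbulent
ε/D = 0.055/551 = 9.98×10^-5
Haaland: f = 0.01502
h_f = f(L/D)V²/(2g) = 0.01502·(1520/0.551)·0.8975²/(2·9.81) = 1.701 m
Δp = ρg·h_f = 1000·9.81·1.701 = 16.68 kPa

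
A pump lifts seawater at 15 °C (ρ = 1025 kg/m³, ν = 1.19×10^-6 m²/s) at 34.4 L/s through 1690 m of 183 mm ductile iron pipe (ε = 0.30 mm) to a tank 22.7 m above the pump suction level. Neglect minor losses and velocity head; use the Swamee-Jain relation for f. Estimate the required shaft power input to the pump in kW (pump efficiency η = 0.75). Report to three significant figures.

V = 4Q/(πD²) = 1.308 m/s; Re = 2.01×10^5; ε/D = 0.00164; f = 0.02341
h_f = f(L/D)V²/2g = 18.85 m
Total head H = z + h_f = 22.7 + 18.85 = 41.55 m
P_hyd = ρgQH = 1025·9.81·0.0344·41.55 = 14.37 kW
P_shaft = P_hyd/η = 14.37/0.75 = 19.16 kW

P_shaft ≈ 19.2 kW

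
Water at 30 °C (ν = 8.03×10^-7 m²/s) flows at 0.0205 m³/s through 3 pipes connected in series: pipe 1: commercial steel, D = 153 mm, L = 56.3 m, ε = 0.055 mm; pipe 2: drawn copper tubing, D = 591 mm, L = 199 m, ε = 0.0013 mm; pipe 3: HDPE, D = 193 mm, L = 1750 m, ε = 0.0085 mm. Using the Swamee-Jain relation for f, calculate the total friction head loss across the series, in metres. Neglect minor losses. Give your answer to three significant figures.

Pipe 1: V = 1.115 m/s, Re = 2.12×10^5, ε/D = 3.59×10^-4, f = 0.01804, h_1 = f(L/D)V²/2g = 0.4206 m
Pipe 2: V = 0.07473 m/s, Re = 5.50×10^4, ε/D = 2.20×10^-6, f = 0.02033, h_2 = f(L/D)V²/2g = 0.001949 m
Pipe 3: V = 0.7007 m/s, Re = 1.68×10^5, ε/D = 4.40×10^-5, f = 0.01642, h_3 = f(L/D)V²/2g = 3.727 m
Series → Q common, losses add: H = Σh = 4.149 m

H ≈ 4.15 m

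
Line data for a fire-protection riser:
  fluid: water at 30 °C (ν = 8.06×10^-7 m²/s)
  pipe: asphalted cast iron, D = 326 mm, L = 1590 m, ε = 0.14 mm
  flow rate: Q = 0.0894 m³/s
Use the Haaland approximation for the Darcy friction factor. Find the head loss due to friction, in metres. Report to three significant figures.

V = 4Q/(πD²) = 4·0.0894/(π·0.326²) = 1.071 m/s
Re = VD/ν = 1.071·0.326/8.06×10^-7 = 4.33×10^5 → turbulent
ε/D = 0.14/326 = 4.29×10^-4
Haaland: f = 0.01724
h_f = f(L/D)V²/(2g) = 0.01724·(1590/0.326)·1.071²/(2·9.81) = 4.917 m

h_f ≈ 4.92 m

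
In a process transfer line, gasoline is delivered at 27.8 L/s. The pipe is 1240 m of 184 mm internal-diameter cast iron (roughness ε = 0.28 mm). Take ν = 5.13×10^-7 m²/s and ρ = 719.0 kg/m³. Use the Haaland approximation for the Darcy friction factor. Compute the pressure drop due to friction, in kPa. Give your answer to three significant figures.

V = 4Q/(πD²) = 4·0.0278/(π·0.184²) = 1.045 m/s
Re = VD/ν = 1.045·0.184/5.13×10^-7 = 3.75×10^5 → turbulent
ε/D = 0.28/184 = 0.00152
Haaland: f = 0.02237
h_f = f(L/D)V²/(2g) = 0.02237·(1240/0.184)·1.045²/(2·9.81) = 8.397 m
Δp = ρg·h_f = 719.0·9.81·8.397 = 59.23 kPa

Δp ≈ 59.2 kPa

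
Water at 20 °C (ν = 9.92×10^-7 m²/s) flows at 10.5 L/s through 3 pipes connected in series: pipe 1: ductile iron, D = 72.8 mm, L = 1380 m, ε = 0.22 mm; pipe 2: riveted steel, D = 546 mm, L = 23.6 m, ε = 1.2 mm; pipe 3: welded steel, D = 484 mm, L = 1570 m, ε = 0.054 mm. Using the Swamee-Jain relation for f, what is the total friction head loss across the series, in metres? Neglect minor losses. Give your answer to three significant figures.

H ≈ 167 m

Pipe 1: V = 2.523 m/s, Re = 1.85×10^5, ε/D = 0.00302, f = 0.02713, h_1 = f(L/D)V²/2g = 166.8 m
Pipe 2: V = 0.04485 m/s, Re = 2.47×10^4, ε/D = 0.00220, f = 0.02954, h_2 = f(L/D)V²/2g = 1.309×10^-4 m
Pipe 3: V = 0.05707 m/s, Re = 2.78×10^4, ε/D = 1.12×10^-4, f = 0.02413, h_3 = f(L/D)V²/2g = 0.01299 m
Series → Q common, losses add: H = Σh = 166.8 m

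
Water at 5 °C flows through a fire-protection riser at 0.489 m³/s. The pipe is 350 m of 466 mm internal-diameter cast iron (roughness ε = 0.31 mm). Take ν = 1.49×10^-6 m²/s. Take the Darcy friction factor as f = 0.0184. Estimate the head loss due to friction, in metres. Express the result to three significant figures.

h_f ≈ 5.79 m

V = 4Q/(πD²) = 4·0.489/(π·0.466²) = 2.867 m/s
h_f = f(L/D)V²/(2g) = 0.01840·(350/0.466)·2.867²/(2·9.81) = 5.790 m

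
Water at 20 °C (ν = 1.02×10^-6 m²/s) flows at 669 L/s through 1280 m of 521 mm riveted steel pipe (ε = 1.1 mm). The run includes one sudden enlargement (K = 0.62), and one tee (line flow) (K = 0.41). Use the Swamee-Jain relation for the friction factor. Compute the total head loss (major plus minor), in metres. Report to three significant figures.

H_L ≈ 30.0 m

V = 4Q/(πD²) = 3.138 m/s; V²/2g = 0.5019 m
Re = 1.60×10^6, ε/D = 0.00211 → f = 0.02393 (Swamee-Jain)
Major: h_f = f(L/D)·V²/2g = 0.02393·2457·0.5019 = 29.50 m
Minor: ΣK = 1.03; h_m = ΣK·V²/2g = 0.5170 m
Total H_L = 29.50 + 0.5170 = 30.02 m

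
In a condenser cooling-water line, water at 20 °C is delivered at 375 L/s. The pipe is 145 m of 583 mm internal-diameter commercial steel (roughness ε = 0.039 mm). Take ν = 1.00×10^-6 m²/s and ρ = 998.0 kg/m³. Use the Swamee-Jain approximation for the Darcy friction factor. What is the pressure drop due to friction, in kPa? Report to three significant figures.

Δp ≈ 3.25 kPa

V = 4Q/(πD²) = 4·0.375/(π·0.583²) = 1.405 m/s
Re = VD/ν = 1.405·0.583/1.00×10^-6 = 8.19×10^5 → turbulent
ε/D = 0.039/583 = 6.69×10^-5
Swamee-Jain: f = 0.01326
h_f = f(L/D)V²/(2g) = 0.01326·(145/0.583)·1.405²/(2·9.81) = 0.3316 m
Δp = ρg·h_f = 998.0·9.81·0.3316 = 3.247 kPa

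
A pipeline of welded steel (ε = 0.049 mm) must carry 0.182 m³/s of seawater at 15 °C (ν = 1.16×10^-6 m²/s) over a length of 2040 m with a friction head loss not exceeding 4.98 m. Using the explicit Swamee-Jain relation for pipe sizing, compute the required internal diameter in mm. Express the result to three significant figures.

D ≈ 445 mm

Swamee-Jain (Type III): D = 0.66·[ε^1.25·(LQ²/(gh_f))^4.75 + ν·Q^9.4·(L/(gh_f))^5.2]^0.04
LQ²/(gh_f) = 1.383; L/(gh_f) = 41.76
Term 1 = ε^1.25·(…)^4.75 = 1.91×10^-5; Term 2 = ν·Q^9.4·(…)^5.2 = 3.44×10^-5
D = 0.66·(1.91×10^-5 + 3.44×10^-5)^0.04 = 0.4453 m = 445 mm
Check: V = 1.17 m/s, Re = 4.49×10^5, f = 0.01476, h_f = 4.71 m ≈ 4.98 m ✓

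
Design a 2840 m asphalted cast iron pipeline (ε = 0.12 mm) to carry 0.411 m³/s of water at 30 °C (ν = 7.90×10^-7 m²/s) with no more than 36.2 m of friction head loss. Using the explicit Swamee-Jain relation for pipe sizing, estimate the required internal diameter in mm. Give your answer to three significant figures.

D ≈ 448 mm

Swamee-Jain (Type III): D = 0.66·[ε^1.25·(LQ²/(gh_f))^4.75 + ν·Q^9.4·(L/(gh_f))^5.2]^0.04
LQ²/(gh_f) = 1.351; L/(gh_f) = 7.997
Term 1 = ε^1.25·(…)^4.75 = 5.24×10^-5; Term 2 = ν·Q^9.4·(…)^5.2 = 9.18×10^-6
D = 0.66·(5.24×10^-5 + 9.18×10^-6)^0.04 = 0.4478 m = 448 mm
Check: V = 2.61 m/s, Re = 1.48×10^6, f = 0.01522, h_f = 33.5 m ≈ 36.2 m ✓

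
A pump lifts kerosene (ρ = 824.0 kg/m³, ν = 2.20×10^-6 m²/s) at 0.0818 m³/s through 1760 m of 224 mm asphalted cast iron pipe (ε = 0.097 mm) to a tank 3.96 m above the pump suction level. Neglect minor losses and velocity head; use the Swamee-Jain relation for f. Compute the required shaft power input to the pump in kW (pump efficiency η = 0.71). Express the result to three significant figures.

V = 4Q/(πD²) = 2.076 m/s; Re = 2.11×10^5; ε/D = 4.33×10^-4; f = 0.01847
h_f = f(L/D)V²/2g = 31.88 m
Total head H = z + h_f = 3.96 + 31.88 = 35.84 m
P_hyd = ρgQH = 824.0·9.81·0.0818·35.84 = 23.70 kW
P_shaft = P_hyd/η = 23.70/0.71 = 33.37 kW

P_shaft ≈ 33.4 kW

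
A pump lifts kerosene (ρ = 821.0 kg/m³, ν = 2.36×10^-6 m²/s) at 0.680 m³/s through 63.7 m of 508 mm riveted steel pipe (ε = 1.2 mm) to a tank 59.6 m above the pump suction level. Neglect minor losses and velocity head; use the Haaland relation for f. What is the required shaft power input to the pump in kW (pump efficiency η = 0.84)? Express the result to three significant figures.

P_shaft ≈ 400 kW

V = 4Q/(πD²) = 3.355 m/s; Re = 7.22×10^5; ε/D = 0.00236; f = 0.02474
h_f = f(L/D)V²/2g = 1.780 m
Total head H = z + h_f = 59.6 + 1.780 = 61.38 m
P_hyd = ρgQH = 821.0·9.81·0.680·61.38 = 336.2 kW
P_shaft = P_hyd/η = 336.2/0.84 = 400.2 kW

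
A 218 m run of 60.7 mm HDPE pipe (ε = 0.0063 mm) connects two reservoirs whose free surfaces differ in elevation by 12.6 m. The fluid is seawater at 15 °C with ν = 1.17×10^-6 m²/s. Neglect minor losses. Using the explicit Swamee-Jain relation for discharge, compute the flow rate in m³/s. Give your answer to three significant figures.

Q ≈ 0.00558 m³/s

Swamee-Jain (Type II): Q = -0.965·√(gD⁵h_f/L)·ln[ε/(3.7D) + √(3.17ν²L/(gD³h_f))]
√(gD⁵h_f/L) = √(9.81·0.0607⁵·12.6/218) = 6.835×10^-4
ε/(3.7D) = 2.81×10^-5; √(3.17ν²L/(gD³h_f)) = 1.85×10^-4
Q = -0.965·6.835×10^-4·ln(2.130×10^-4) = 0.005576 m³/s
Check: V = 1.93 m/s, Re = 1.00×10^5, f = 0.01847, h_f = 12.6 m ≈ 12.6 m ✓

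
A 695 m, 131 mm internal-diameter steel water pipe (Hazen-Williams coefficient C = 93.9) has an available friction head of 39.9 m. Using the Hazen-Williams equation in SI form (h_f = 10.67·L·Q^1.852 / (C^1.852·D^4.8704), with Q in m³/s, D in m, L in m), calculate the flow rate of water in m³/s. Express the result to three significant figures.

Rearranging: Q = [h_f·C^1.852·D^4.8704 / (10.67·L)]^(1/1.852)
Q = [39.9·93.9^1.852·0.131^4.8704 / (10.67·695)]^0.540 = 0.02667 m³/s

Q ≈ 0.0267 m³/s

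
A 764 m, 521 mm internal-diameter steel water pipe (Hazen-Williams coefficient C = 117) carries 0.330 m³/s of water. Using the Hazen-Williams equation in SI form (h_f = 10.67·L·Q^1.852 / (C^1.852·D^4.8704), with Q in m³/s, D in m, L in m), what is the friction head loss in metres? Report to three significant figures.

h_f = 10.67·764·0.330^1.852 / (117^1.852·0.521^4.8704) = 3.702 m

h_f ≈ 3.70 m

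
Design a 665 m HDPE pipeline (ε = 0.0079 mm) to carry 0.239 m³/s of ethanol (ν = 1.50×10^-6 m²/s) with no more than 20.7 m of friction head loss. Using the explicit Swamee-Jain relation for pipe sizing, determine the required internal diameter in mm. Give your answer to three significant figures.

D ≈ 290 mm

Swamee-Jain (Type III): D = 0.66·[ε^1.25·(LQ²/(gh_f))^4.75 + ν·Q^9.4·(L/(gh_f))^5.2]^0.04
LQ²/(gh_f) = 0.1871; L/(gh_f) = 3.275
Term 1 = ε^1.25·(…)^4.75 = 1.46×10^-10; Term 2 = ν·Q^9.4·(…)^5.2 = 1.03×10^-9
D = 0.66·(1.46×10^-10 + 1.03×10^-9)^0.04 = 0.2900 m = 290 mm
Check: V = 3.62 m/s, Re = 7.00×10^5, f = 0.01285, h_f = 19.7 m ≈ 20.7 m ✓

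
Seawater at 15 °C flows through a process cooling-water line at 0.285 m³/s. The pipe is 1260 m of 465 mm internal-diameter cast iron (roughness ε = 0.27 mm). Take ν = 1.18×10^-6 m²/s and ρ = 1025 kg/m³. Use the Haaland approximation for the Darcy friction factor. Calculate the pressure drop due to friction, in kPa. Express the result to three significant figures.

V = 4Q/(πD²) = 4·0.285/(π·0.465²) = 1.678 m/s
Re = VD/ν = 1.678·0.465/1.18×10^-6 = 6.61×10^5 → turbulent
ε/D = 0.27/465 = 5.81×10^-4
Haaland: f = 0.01789
h_f = f(L/D)V²/(2g) = 0.01789·(1260/0.465)·1.678²/(2·9.81) = 6.961 m
Δp = ρg·h_f = 1025·9.81·6.961 = 69.99 kPa

Δp ≈ 70.0 kPa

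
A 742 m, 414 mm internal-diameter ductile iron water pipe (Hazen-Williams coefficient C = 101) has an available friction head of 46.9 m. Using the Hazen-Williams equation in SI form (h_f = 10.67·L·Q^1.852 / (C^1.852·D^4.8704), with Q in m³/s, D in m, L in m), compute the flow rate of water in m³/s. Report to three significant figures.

Q ≈ 0.623 m³/s

Rearranging: Q = [h_f·C^1.852·D^4.8704 / (10.67·L)]^(1/1.852)
Q = [46.9·101^1.852·0.414^4.8704 / (10.67·742)]^0.540 = 0.6229 m³/s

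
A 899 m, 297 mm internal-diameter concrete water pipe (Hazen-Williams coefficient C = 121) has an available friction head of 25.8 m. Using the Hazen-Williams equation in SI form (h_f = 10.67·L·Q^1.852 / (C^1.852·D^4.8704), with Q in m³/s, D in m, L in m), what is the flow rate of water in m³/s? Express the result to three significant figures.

Q ≈ 0.203 m³/s

Rearranging: Q = [h_f·C^1.852·D^4.8704 / (10.67·L)]^(1/1.852)
Q = [25.8·121^1.852·0.297^4.8704 / (10.67·899)]^0.540 = 0.2034 m³/s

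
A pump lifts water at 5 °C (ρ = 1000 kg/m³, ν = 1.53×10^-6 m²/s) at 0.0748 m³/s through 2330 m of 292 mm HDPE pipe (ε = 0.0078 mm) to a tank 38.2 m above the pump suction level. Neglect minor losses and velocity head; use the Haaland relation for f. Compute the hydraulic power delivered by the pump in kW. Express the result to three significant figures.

P_hyd ≈ 33.8 kW

V = 4Q/(πD²) = 1.117 m/s; Re = 2.13×10^5; ε/D = 2.67×10^-5; f = 0.01549
h_f = f(L/D)V²/2g = 7.858 m
Total head H = z + h_f = 38.2 + 7.858 = 46.06 m
P_hyd = ρgQH = 1000·9.81·0.0748·46.06 = 33.80 kW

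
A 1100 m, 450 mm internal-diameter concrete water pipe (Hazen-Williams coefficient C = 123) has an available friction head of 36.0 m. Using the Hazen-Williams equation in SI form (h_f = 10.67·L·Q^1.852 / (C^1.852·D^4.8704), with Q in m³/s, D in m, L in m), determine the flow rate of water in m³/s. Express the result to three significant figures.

Rearranging: Q = [h_f·C^1.852·D^4.8704 / (10.67·L)]^(1/1.852)
Q = [36.0·123^1.852·0.450^4.8704 / (10.67·1100)]^0.540 = 0.6620 m³/s

Q ≈ 0.662 m³/s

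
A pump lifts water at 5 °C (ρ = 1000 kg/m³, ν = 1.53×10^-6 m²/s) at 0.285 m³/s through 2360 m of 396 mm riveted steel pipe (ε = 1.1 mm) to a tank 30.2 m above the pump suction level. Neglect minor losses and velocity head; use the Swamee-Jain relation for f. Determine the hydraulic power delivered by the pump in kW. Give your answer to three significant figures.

P_hyd ≈ 202 kW

V = 4Q/(πD²) = 2.314 m/s; Re = 5.99×10^5; ε/D = 0.00278; f = 0.02595
h_f = f(L/D)V²/2g = 42.20 m
Total head H = z + h_f = 30.2 + 42.20 = 72.40 m
P_hyd = ρgQH = 1000·9.81·0.285·72.40 = 202.4 kW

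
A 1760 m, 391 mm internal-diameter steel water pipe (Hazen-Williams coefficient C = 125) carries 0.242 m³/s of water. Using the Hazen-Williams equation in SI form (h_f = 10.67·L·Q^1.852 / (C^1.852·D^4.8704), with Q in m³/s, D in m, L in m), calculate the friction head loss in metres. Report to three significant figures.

h_f ≈ 17.2 m

h_f = 10.67·1760·0.242^1.852 / (125^1.852·0.391^4.8704) = 17.19 m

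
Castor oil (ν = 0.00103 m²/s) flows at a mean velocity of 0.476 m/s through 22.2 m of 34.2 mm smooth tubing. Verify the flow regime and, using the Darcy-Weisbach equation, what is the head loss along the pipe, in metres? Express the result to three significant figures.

h_f ≈ 30.4 m

Re = VD/ν = 0.476·0.03420/0.00103 = 15.8 → laminar (Re < 2300)
f = 64/Re = 4.049
h_f = f(L/D)V²/(2g) = 4.049·(22.2/0.03420)·0.476²/(2·9.81) = 30.35 m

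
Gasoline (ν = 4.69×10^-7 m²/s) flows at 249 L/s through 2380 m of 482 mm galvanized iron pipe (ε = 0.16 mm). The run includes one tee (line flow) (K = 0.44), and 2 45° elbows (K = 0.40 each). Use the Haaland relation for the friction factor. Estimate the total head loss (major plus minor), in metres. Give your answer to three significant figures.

V = 4Q/(πD²) = 1.365 m/s; V²/2g = 0.09491 m
Re = 1.40×10^6, ε/D = 3.32×10^-4 → f = 0.01572 (Haaland)
Major: h_f = f(L/D)·V²/2g = 0.01572·4938·0.09491 = 7.369 m
Minor: ΣK = 1.24; h_m = ΣK·V²/2g = 0.1177 m
Total H_L = 7.369 + 0.1177 = 7.487 m

H_L ≈ 7.49 m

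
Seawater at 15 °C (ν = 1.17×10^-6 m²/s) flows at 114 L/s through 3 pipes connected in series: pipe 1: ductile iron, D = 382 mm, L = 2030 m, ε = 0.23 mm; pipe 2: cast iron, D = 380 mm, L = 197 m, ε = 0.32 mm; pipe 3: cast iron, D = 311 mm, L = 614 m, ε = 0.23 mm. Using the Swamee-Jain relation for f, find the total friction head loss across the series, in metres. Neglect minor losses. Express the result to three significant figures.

Pipe 1: V = 0.9947 m/s, Re = 3.25×10^5, ε/D = 6.02×10^-4, f = 0.01880, h_1 = f(L/D)V²/2g = 5.038 m
Pipe 2: V = 1.005 m/s, Re = 3.26×10^5, ε/D = 8.42×10^-4, f = 0.01998, h_2 = f(L/D)V²/2g = 0.5334 m
Pipe 3: V = 1.501 m/s, Re = 3.99×10^5, ε/D = 7.40×10^-4, f = 0.01931, h_3 = f(L/D)V²/2g = 4.375 m
Series → Q common, losses add: H = Σh = 9.947 m

H ≈ 9.95 m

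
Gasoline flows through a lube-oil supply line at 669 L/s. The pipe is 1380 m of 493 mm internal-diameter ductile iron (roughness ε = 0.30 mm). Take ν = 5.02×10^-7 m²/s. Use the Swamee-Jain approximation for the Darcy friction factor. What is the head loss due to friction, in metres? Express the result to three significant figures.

V = 4Q/(πD²) = 4·0.669/(π·0.493²) = 3.505 m/s
Re = VD/ν = 3.505·0.493/5.02×10^-7 = 3.44×10^6 → turbulent
ε/D = 0.30/493 = 6.09×10^-4
Swamee-Jain: f = 0.01764
h_f = f(L/D)V²/(2g) = 0.01764·(1380/0.493)·3.505²/(2·9.81) = 30.91 m

h_f ≈ 30.9 m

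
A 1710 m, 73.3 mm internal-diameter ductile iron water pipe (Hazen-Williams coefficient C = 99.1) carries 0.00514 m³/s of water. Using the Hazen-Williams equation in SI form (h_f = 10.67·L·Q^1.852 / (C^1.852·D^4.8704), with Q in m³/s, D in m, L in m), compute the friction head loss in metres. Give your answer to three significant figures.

h_f = 10.67·1710·0.00514^1.852 / (99.1^1.852·0.0733^4.8704) = 71.21 m

h_f ≈ 71.2 m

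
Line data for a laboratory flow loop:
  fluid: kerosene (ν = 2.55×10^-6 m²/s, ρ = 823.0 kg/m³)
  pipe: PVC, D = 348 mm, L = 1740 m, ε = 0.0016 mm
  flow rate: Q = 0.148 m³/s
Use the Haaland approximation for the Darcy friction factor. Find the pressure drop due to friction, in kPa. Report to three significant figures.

Δp ≈ 76.5 kPa

V = 4Q/(πD²) = 4·0.148/(π·0.348²) = 1.556 m/s
Re = VD/ν = 1.556·0.348/2.55×10^-6 = 2.12×10^5 → turbulent
ε/D = 0.0016/348 = 4.60×10^-6
Haaland: f = 0.01535
h_f = f(L/D)V²/(2g) = 0.01535·(1740/0.348)·1.556²/(2·9.81) = 9.469 m
Δp = ρg·h_f = 823.0·9.81·9.469 = 76.45 kPa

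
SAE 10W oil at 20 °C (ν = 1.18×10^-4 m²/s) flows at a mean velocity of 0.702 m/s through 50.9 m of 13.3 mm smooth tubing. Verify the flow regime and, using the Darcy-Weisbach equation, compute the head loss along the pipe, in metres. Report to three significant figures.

h_f ≈ 77.8 m

Re = VD/ν = 0.702·0.01330/1.18×10^-4 = 79.1 → laminar (Re < 2300)
f = 64/Re = 0.8089
h_f = f(L/D)V²/(2g) = 0.8089·(50.9/0.01330)·0.702²/(2·9.81) = 77.75 m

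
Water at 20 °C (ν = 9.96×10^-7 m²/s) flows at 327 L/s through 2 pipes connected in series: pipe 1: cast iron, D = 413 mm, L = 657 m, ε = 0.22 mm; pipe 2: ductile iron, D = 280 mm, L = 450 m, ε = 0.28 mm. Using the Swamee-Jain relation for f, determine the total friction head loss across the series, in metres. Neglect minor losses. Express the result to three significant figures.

Pipe 1: V = 2.441 m/s, Re = 1.01×10^6, ε/D = 5.33×10^-4, f = 0.01751, h_1 = f(L/D)V²/2g = 8.460 m
Pipe 2: V = 5.311 m/s, Re = 1.49×10^6, ε/D = 0.00100, f = 0.01991, h_2 = f(L/D)V²/2g = 46.00 m
Series → Q common, losses add: H = Σh = 54.46 m

H ≈ 54.5 m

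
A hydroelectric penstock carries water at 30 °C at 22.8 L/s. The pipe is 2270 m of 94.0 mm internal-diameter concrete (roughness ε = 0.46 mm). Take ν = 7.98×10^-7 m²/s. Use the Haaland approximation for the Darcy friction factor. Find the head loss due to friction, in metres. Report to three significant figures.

V = 4Q/(πD²) = 4·0.0228/(π·0.0940²) = 3.285 m/s
Re = VD/ν = 3.285·0.0940/7.98×10^-7 = 3.87×10^5 → turbulent
ε/D = 0.46/94.0 = 0.00489
Haaland: f = 0.03046
h_f = f(L/D)V²/(2g) = 0.03046·(2270/0.0940)·3.285²/(2·9.81) = 404.7 m

h_f ≈ 405 m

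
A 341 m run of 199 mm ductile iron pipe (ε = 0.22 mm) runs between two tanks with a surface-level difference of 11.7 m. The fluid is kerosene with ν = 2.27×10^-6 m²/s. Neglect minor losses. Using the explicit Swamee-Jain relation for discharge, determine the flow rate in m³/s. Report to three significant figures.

Q ≈ 0.0780 m³/s

Swamee-Jain (Type II): Q = -0.965·√(gD⁵h_f/L)·ln[ε/(3.7D) + √(3.17ν²L/(gD³h_f))]
√(gD⁵h_f/L) = √(9.81·0.199⁵·11.7/341) = 0.01025
ε/(3.7D) = 2.99×10^-4; √(3.17ν²L/(gD³h_f)) = 7.85×10^-5
Q = -0.965·0.01025·ln(3.773×10^-4) = 0.07796 m³/s
Check: V = 2.51 m/s, Re = 2.20×10^5, f = 0.02149, h_f = 11.8 m ≈ 11.7 m ✓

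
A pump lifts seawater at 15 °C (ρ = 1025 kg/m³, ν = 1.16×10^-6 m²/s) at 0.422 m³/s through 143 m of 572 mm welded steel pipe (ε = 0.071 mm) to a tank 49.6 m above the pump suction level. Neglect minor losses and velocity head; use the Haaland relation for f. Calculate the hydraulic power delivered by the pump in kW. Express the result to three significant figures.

P_hyd ≈ 212 kW

V = 4Q/(πD²) = 1.642 m/s; Re = 8.10×10^5; ε/D = 1.24×10^-4; f = 0.01389
h_f = f(L/D)V²/2g = 0.4773 m
Total head H = z + h_f = 49.6 + 0.4773 = 50.08 m
P_hyd = ρgQH = 1025·9.81·0.422·50.08 = 212.5 kW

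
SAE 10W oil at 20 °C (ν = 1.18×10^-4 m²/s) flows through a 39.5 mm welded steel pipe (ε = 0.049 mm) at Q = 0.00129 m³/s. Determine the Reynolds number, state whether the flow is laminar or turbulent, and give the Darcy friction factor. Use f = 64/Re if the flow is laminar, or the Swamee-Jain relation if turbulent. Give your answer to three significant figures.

Re ≈ 352; laminar; f = 64/Re ≈ 0.182

V = 4Q/(πD²) = 1.053 m/s
Re = VD/ν = 1.053·0.0395/1.18×10^-4 = 352
Re < 2300 → laminar → f = 64/Re = 0.1816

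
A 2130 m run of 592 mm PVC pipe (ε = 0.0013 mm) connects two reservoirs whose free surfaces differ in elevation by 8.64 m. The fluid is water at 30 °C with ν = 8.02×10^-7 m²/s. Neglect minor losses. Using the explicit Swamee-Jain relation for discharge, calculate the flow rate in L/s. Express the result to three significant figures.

Swamee-Jain (Type II): Q = -0.965·√(gD⁵h_f/L)·ln[ε/(3.7D) + √(3.17ν²L/(gD³h_f))]
√(gD⁵h_f/L) = √(9.81·0.592⁵·8.64/2130) = 0.05379
ε/(3.7D) = 5.93×10^-7; √(3.17ν²L/(gD³h_f)) = 1.57×10^-5
Q = -0.965·0.05379·ln(1.631×10^-5) = 0.5722 m³/s
Check: V = 2.08 m/s, Re = 1.53×10^6, f = 0.01089, h_f = 8.63 m ≈ 8.64 m ✓

Q ≈ 572 L/s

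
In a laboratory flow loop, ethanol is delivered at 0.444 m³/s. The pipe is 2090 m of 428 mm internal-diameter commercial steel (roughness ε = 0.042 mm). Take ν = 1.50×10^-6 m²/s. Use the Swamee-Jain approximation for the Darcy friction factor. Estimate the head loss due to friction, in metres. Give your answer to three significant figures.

V = 4Q/(πD²) = 4·0.444/(π·0.428²) = 3.086 m/s
Re = VD/ν = 3.086·0.428/1.50×10^-6 = 8.81×10^5 → turbulent
ε/D = 0.042/428 = 9.81×10^-5
Swamee-Jain: f = 0.01363
h_f = f(L/D)V²/(2g) = 0.01363·(2090/0.428)·3.086²/(2·9.81) = 32.31 m

h_f ≈ 32.3 m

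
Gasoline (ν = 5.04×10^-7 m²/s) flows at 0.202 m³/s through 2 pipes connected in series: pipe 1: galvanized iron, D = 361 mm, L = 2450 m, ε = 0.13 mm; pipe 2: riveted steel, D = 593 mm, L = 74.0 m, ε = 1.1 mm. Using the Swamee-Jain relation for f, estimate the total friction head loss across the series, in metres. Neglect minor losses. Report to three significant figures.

Pipe 1: V = 1.974 m/s, Re = 1.41×10^6, ε/D = 3.60×10^-4, f = 0.01608, h_1 = f(L/D)V²/2g = 21.67 m
Pipe 2: V = 0.7314 m/s, Re = 8.61×10^5, ε/D = 0.00185, f = 0.02327, h_2 = f(L/D)V²/2g = 0.07917 m
Series → Q common, losses add: H = Σh = 21.74 m

H ≈ 21.7 m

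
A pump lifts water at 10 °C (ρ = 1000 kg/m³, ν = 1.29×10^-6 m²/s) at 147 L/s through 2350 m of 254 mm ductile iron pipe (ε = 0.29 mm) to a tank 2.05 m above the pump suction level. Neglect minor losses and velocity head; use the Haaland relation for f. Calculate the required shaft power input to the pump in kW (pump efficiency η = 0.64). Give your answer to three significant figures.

V = 4Q/(πD²) = 2.901 m/s; Re = 5.71×10^5; ε/D = 0.00114; f = 0.02074
h_f = f(L/D)V²/2g = 82.33 m
Total head H = z + h_f = 2.05 + 82.33 = 84.38 m
P_hyd = ρgQH = 1000·9.81·0.147·84.38 = 121.7 kW
P_shaft = P_hyd/η = 121.7/0.64 = 190.1 kW

P_shaft ≈ 190 kW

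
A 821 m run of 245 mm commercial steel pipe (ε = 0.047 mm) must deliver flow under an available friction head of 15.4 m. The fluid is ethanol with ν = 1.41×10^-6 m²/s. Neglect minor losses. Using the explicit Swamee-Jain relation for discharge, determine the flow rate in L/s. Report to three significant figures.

Swamee-Jain (Type II): Q = -0.965·√(gD⁵h_f/L)·ln[ε/(3.7D) + √(3.17ν²L/(gD³h_f))]
√(gD⁵h_f/L) = √(9.81·0.245⁵·15.4/821) = 0.01274
ε/(3.7D) = 5.18×10^-5; √(3.17ν²L/(gD³h_f)) = 4.83×10^-5
Q = -0.965·0.01274·ln(1.001×10^-4) = 0.1133 m³/s
Check: V = 2.40 m/s, Re = 4.17×10^5, f = 0.01569, h_f = 15.5 m ≈ 15.4 m ✓

Q ≈ 113 L/s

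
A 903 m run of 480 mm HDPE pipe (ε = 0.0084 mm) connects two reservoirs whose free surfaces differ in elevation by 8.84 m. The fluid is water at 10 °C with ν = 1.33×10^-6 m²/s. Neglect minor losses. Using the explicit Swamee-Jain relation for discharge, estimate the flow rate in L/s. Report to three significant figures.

Q ≈ 501 L/s

Swamee-Jain (Type II): Q = -0.965·√(gD⁵h_f/L)·ln[ε/(3.7D) + √(3.17ν²L/(gD³h_f))]
√(gD⁵h_f/L) = √(9.81·0.480⁵·8.84/903) = 0.04947
ε/(3.7D) = 4.73×10^-6; √(3.17ν²L/(gD³h_f)) = 2.30×10^-5
Q = -0.965·0.04947·ln(2.771×10^-5) = 0.5009 m³/s
Check: V = 2.77 m/s, Re = 9.99×10^5, f = 0.01203, h_f = 8.84 m ≈ 8.84 m ✓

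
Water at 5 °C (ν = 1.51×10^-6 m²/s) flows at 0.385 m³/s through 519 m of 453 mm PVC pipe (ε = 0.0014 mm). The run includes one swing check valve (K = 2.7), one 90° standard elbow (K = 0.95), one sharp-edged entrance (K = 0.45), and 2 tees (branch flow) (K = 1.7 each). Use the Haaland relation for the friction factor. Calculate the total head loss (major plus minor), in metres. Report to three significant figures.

H_L ≈ 6.28 m

V = 4Q/(πD²) = 2.389 m/s; V²/2g = 0.2908 m
Re = 7.17×10^5, ε/D = 3.09×10^-6 → f = 0.01230 (Haaland)
Major: h_f = f(L/D)·V²/2g = 0.01230·1146·0.2908 = 4.100 m
Minor: ΣK = 7.50; h_m = ΣK·V²/2g = 2.181 m
Total H_L = 4.100 + 2.181 = 6.281 m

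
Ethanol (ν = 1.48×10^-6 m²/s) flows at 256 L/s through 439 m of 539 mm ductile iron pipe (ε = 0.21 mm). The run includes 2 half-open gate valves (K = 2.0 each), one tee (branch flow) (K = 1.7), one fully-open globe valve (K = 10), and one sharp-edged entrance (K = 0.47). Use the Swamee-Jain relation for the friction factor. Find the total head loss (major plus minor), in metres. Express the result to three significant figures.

V = 4Q/(πD²) = 1.122 m/s; V²/2g = 0.06416 m
Re = 4.09×10^5, ε/D = 3.90×10^-4 → f = 0.01726 (Swamee-Jain)
Major: h_f = f(L/D)·V²/2g = 0.01726·814.5·0.06416 = 0.9020 m
Minor: ΣK = 16.2; h_m = ΣK·V²/2g = 1.037 m
Total H_L = 0.9020 + 1.037 = 1.939 m

H_L ≈ 1.94 m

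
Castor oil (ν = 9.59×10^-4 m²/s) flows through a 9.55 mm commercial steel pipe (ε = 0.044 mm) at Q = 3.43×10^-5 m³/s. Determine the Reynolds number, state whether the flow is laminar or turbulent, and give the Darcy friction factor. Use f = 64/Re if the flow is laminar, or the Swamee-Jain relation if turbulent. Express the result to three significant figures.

V = 4Q/(πD²) = 0.4788 m/s
Re = VD/ν = 0.4788·0.00955/9.59×10^-4 = 4.77
Re < 2300 → laminar → f = 64/Re = 13.42

Re ≈ 4.77; laminar; f = 64/Re ≈ 13.4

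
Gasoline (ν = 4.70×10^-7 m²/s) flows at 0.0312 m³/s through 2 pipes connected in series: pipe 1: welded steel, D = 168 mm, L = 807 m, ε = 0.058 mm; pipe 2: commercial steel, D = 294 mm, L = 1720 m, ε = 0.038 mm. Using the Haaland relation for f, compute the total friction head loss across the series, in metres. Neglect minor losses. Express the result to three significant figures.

Pipe 1: V = 1.407 m/s, Re = 5.03×10^5, ε/D = 3.45×10^-4, f = 0.01650, h_1 = f(L/D)V²/2g = 8.003 m
Pipe 2: V = 0.4596 m/s, Re = 2.87×10^5, ε/D = 1.29×10^-4, f = 0.01557, h_2 = f(L/D)V²/2g = 0.9807 m
Series → Q common, losses add: H = Σh = 8.984 m

H ≈ 8.98 m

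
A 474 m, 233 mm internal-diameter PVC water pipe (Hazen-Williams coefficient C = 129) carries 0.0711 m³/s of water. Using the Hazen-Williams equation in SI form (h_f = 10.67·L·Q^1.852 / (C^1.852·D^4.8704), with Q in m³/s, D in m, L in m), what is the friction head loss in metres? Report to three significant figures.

h_f ≈ 5.62 m

h_f = 10.67·474·0.0711^1.852 / (129^1.852·0.233^4.8704) = 5.624 m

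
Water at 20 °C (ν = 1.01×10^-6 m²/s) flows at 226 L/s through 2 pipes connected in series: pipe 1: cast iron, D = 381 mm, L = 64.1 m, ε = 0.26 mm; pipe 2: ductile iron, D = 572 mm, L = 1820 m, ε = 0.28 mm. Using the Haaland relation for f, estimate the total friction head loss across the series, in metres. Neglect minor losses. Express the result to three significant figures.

Pipe 1: V = 1.982 m/s, Re = 7.48×10^5, ε/D = 6.82×10^-4, f = 0.01843, h_1 = f(L/D)V²/2g = 0.6210 m
Pipe 2: V = 0.8795 m/s, Re = 4.98×10^5, ε/D = 4.90×10^-4, f = 0.01751, h_2 = f(L/D)V²/2g = 2.197 m
Series → Q common, losses add: H = Σh = 2.818 m

H ≈ 2.82 m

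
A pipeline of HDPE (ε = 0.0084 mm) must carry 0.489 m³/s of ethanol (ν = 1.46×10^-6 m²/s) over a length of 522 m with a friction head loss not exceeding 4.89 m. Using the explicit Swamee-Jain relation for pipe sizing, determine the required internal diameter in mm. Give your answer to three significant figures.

D ≈ 486 mm

Swamee-Jain (Type III): D = 0.66·[ε^1.25·(LQ²/(gh_f))^4.75 + ν·Q^9.4·(L/(gh_f))^5.2]^0.04
LQ²/(gh_f) = 2.602; L/(gh_f) = 10.88
Term 1 = ε^1.25·(…)^4.75 = 4.25×10^-5; Term 2 = ν·Q^9.4·(…)^5.2 = 4.31×10^-4
D = 0.66·(4.25×10^-5 + 4.31×10^-4)^0.04 = 0.4859 m = 486 mm
Check: V = 2.64 m/s, Re = 8.78×10^5, f = 0.01225, h_f = 4.66 m ≈ 4.89 m ✓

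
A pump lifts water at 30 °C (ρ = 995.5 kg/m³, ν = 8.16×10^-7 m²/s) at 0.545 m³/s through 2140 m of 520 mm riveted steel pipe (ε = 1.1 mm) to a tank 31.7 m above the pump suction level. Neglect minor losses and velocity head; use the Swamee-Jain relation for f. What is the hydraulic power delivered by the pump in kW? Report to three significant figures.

P_hyd ≈ 345 kW

V = 4Q/(πD²) = 2.566 m/s; Re = 1.64×10^6; ε/D = 0.00212; f = 0.02394
h_f = f(L/D)V²/2g = 33.06 m
Total head H = z + h_f = 31.7 + 33.06 = 64.76 m
P_hyd = ρgQH = 995.5·9.81·0.545·64.76 = 344.7 kW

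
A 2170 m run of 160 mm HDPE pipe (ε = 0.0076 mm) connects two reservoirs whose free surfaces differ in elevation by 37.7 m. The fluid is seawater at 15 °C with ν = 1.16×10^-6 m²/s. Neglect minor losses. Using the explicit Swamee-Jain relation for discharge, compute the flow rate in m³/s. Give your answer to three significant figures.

Q ≈ 0.0380 m³/s

Swamee-Jain (Type II): Q = -0.965·√(gD⁵h_f/L)·ln[ε/(3.7D) + √(3.17ν²L/(gD³h_f))]
√(gD⁵h_f/L) = √(9.81·0.160⁵·37.7/2170) = 0.004227
ε/(3.7D) = 1.28×10^-5; √(3.17ν²L/(gD³h_f)) = 7.82×10^-5
Q = -0.965·0.004227·ln(9.101×10^-5) = 0.03796 m³/s
Check: V = 1.89 m/s, Re = 2.60×10^5, f = 0.01526, h_f = 37.6 m ≈ 37.7 m ✓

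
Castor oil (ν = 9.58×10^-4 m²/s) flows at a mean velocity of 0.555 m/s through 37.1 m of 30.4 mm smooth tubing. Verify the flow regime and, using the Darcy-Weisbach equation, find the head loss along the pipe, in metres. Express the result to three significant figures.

h_f ≈ 69.6 m

Re = VD/ν = 0.555·0.03040/9.58×10^-4 = 17.6 → laminar (Re < 2300)
f = 64/Re = 3.634
h_f = f(L/D)V²/(2g) = 3.634·(37.1/0.03040)·0.555²/(2·9.81) = 69.63 m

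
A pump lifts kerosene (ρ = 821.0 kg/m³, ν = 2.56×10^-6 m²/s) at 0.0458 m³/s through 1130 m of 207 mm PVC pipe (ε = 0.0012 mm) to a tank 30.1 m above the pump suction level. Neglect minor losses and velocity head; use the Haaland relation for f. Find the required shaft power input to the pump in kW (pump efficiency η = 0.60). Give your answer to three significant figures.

P_shaft ≈ 24.0 kW

V = 4Q/(πD²) = 1.361 m/s; Re = 1.10×10^5; ε/D = 5.80×10^-6; f = 0.01749
h_f = f(L/D)V²/2g = 9.015 m
Total head H = z + h_f = 30.1 + 9.015 = 39.12 m
P_hyd = ρgQH = 821.0·9.81·0.0458·39.12 = 14.43 kW
P_shaft = P_hyd/η = 14.43/0.60 = 24.05 kW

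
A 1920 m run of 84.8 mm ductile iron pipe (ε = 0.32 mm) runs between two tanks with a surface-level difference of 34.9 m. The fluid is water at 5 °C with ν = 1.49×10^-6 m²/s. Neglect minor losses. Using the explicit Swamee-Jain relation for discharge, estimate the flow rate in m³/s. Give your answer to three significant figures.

Swamee-Jain (Type II): Q = -0.965·√(gD⁵h_f/L)·ln[ε/(3.7D) + √(3.17ν²L/(gD³h_f))]
√(gD⁵h_f/L) = √(9.81·0.0848⁵·34.9/1920) = 8.843×10^-4
ε/(3.7D) = 0.00102; √(3.17ν²L/(gD³h_f)) = 2.54×10^-4
Q = -0.965·8.843×10^-4·ln(0.001274) = 0.005688 m³/s
Check: V = 1.01 m/s, Re = 5.73×10^4, f = 0.03015, h_f = 35.3 m ≈ 34.9 m ✓

Q ≈ 0.00569 m³/s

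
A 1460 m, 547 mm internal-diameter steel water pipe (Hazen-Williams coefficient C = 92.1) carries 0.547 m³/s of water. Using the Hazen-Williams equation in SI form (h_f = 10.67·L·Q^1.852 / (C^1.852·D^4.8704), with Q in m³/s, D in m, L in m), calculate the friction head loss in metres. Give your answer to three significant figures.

h_f ≈ 22.2 m

h_f = 10.67·1460·0.547^1.852 / (92.1^1.852·0.547^4.8704) = 22.16 m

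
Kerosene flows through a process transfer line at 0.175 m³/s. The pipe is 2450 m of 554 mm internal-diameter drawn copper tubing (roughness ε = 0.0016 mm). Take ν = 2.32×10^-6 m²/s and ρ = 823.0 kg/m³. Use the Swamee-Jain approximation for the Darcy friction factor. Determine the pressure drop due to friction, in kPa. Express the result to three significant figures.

V = 4Q/(πD²) = 4·0.175/(π·0.554²) = 0.7260 m/s
Re = VD/ν = 0.7260·0.554/2.32×10^-6 = 1.73×10^5 → turbulent
ε/D = 0.0016/554 = 2.89×10^-6
Swamee-Jain: f = 0.01600
h_f = f(L/D)V²/(2g) = 0.01600·(2450/0.554)·0.7260²/(2·9.81) = 1.901 m
Δp = ρg·h_f = 823.0·9.81·1.901 = 15.34 kPa

Δp ≈ 15.3 kPa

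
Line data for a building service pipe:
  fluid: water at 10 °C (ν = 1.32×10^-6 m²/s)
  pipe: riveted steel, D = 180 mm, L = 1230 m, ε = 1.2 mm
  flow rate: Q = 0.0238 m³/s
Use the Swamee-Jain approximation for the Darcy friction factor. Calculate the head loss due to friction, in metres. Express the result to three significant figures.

h_f ≈ 10.4 m

V = 4Q/(πD²) = 4·0.0238/(π·0.180²) = 0.9353 m/s
Re = VD/ν = 0.9353·0.180/1.32×10^-6 = 1.28×10^5 → turbulent
ε/D = 1.2/180 = 0.00667
Swamee-Jain: f = 0.03403
h_f = f(L/D)V²/(2g) = 0.03403·(1230/0.180)·0.9353²/(2·9.81) = 10.37 m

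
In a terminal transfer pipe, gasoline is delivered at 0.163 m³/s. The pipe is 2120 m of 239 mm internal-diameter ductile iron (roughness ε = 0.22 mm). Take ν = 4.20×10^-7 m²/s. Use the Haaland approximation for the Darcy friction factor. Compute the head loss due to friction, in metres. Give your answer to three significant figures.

h_f ≈ 116 m

V = 4Q/(πD²) = 4·0.163/(π·0.239²) = 3.633 m/s
Re = VD/ν = 3.633·0.239/4.20×10^-7 = 2.07×10^6 → turbulent
ε/D = 0.22/239 = 9.21×10^-4
Haaland: f = 0.01942
h_f = f(L/D)V²/(2g) = 0.01942·(2120/0.239)·3.633²/(2·9.81) = 115.9 m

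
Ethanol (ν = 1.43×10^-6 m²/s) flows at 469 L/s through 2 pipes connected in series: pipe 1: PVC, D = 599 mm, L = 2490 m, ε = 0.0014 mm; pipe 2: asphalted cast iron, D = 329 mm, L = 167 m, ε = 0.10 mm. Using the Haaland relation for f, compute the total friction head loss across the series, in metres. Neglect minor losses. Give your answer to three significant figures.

Pipe 1: V = 1.664 m/s, Re = 6.97×10^5, ε/D = 2.34×10^-6, f = 0.01235, h_1 = f(L/D)V²/2g = 7.249 m
Pipe 2: V = 5.517 m/s, Re = 1.27×10^6, ε/D = 3.04×10^-4, f = 0.01551, h_2 = f(L/D)V²/2g = 12.21 m
Series → Q common, losses add: H = Σh = 19.46 m

H ≈ 19.5 m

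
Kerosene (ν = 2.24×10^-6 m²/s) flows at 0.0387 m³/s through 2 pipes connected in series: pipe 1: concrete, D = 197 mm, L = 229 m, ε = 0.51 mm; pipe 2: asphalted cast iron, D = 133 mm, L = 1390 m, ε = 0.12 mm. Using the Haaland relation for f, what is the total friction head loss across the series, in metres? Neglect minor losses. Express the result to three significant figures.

Pipe 1: V = 1.270 m/s, Re = 1.12×10^5, ε/D = 0.00259, f = 0.02632, h_1 = f(L/D)V²/2g = 2.514 m
Pipe 2: V = 2.786 m/s, Re = 1.65×10^5, ε/D = 9.02×10^-4, f = 0.02076, h_2 = f(L/D)V²/2g = 85.81 m
Series → Q common, losses add: H = Σh = 88.32 m

H ≈ 88.3 m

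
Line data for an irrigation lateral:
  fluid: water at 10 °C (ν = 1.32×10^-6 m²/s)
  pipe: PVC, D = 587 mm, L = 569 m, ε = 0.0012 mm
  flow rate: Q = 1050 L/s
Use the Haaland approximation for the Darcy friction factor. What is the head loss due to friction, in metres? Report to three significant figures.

V = 4Q/(πD²) = 4·1.05/(π·0.587²) = 3.880 m/s
Re = VD/ν = 3.880·0.587/1.32×10^-6 = 1.73×10^6 → turbulent
ε/D = 0.0012/587 = 2.04×10^-6
Haaland: f = 0.01064
h_f = f(L/D)V²/(2g) = 0.01064·(569/0.587)·3.880²/(2·9.81) = 7.913 m

h_f ≈ 7.91 m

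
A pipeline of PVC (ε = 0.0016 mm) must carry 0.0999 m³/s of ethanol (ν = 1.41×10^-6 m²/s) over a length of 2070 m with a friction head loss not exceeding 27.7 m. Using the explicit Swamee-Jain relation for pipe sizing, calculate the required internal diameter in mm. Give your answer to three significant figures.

D ≈ 247 mm

Swamee-Jain (Type III): D = 0.66·[ε^1.25·(LQ²/(gh_f))^4.75 + ν·Q^9.4·(L/(gh_f))^5.2]^0.04
LQ²/(gh_f) = 0.07602; L/(gh_f) = 7.618
Term 1 = ε^1.25·(…)^4.75 = 2.75×10^-13; Term 2 = ν·Q^9.4·(…)^5.2 = 2.14×10^-11
D = 0.66·(2.75×10^-13 + 2.14×10^-11)^0.04 = 0.2472 m = 247 mm
Check: V = 2.08 m/s, Re = 3.65×10^5, f = 0.01395, h_f = 25.8 m ≈ 27.7 m ✓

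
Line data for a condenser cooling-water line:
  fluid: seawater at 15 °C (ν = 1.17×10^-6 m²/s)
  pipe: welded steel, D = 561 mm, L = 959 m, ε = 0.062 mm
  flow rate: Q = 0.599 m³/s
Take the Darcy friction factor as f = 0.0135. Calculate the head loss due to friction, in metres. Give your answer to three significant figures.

V = 4Q/(πD²) = 4·0.599/(π·0.561²) = 2.423 m/s
h_f = f(L/D)V²/(2g) = 0.01350·(959/0.561)·2.423²/(2·9.81) = 6.907 m

h_f ≈ 6.91 m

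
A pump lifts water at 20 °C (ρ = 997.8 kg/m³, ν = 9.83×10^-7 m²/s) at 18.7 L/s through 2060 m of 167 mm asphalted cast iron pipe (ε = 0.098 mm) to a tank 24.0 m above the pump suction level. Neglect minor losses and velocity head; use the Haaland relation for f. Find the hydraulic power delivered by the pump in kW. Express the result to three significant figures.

P_hyd ≈ 6.04 kW

V = 4Q/(πD²) = 0.8537 m/s; Re = 1.45×10^5; ε/D = 5.87×10^-4; f = 0.01962
h_f = f(L/D)V²/2g = 8.992 m
Total head H = z + h_f = 24.0 + 8.992 = 32.99 m
P_hyd = ρgQH = 997.8·9.81·0.0187·32.99 = 6.039 kW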